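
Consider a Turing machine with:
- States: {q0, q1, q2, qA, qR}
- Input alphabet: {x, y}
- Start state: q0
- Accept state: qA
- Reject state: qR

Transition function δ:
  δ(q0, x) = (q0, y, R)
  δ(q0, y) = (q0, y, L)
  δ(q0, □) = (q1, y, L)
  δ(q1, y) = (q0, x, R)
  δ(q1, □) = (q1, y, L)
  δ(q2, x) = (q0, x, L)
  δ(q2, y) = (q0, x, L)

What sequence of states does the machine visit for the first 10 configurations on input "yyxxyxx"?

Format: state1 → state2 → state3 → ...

Execution trace:
Initial: [q0]yyxxyxx
Step 1: δ(q0, y) = (q0, y, L) → [q0]□yyxxyxx
Step 2: δ(q0, □) = (q1, y, L) → [q1]□yyyxxyxx
Step 3: δ(q1, □) = (q1, y, L) → [q1]□yyyyxxyxx
Step 4: δ(q1, □) = (q1, y, L) → [q1]□yyyyyxxyxx
Step 5: δ(q1, □) = (q1, y, L) → [q1]□yyyyyyxxyxx
Step 6: δ(q1, □) = (q1, y, L) → [q1]□yyyyyyyxxyxx
Step 7: δ(q1, □) = (q1, y, L) → [q1]□yyyyyyyyxxyxx
Step 8: δ(q1, □) = (q1, y, L) → [q1]□yyyyyyyyyxxyxx
Step 9: δ(q1, □) = (q1, y, L) → [q1]□yyyyyyyyyyxxyxx

State sequence: q0 → q0 → q1 → q1 → q1 → q1 → q1 → q1 → q1 → q1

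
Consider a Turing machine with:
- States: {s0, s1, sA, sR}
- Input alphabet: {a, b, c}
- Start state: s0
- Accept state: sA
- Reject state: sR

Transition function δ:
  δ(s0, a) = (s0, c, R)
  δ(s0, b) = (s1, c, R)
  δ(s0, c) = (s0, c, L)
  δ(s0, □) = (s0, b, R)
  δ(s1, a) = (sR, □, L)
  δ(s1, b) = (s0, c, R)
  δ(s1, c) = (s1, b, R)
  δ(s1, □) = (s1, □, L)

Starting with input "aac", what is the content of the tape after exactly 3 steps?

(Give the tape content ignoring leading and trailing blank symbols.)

Execution trace:
Initial: [s0]aac
Step 1: δ(s0, a) = (s0, c, R) → c[s0]ac
Step 2: δ(s0, a) = (s0, c, R) → cc[s0]c
Step 3: δ(s0, c) = (s0, c, L) → c[s0]cc

After 3 steps, the tape (ignoring leading/trailing blanks) is: ccc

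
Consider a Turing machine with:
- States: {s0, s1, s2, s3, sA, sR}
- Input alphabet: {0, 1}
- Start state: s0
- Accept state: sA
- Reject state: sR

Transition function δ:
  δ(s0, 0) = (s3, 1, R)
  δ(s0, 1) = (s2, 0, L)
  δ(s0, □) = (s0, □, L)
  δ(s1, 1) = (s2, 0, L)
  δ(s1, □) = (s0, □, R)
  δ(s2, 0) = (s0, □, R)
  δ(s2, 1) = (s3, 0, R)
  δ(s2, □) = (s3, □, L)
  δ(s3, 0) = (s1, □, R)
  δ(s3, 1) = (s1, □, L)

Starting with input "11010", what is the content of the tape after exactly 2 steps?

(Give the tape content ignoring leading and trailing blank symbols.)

Execution trace:
Initial: [s0]11010
Step 1: δ(s0, 1) = (s2, 0, L) → [s2]□01010
Step 2: δ(s2, □) = (s3, □, L) → [s3]□□01010

No transition is defined for δ(s3, □). By convention the machine halts and rejects.

After 2 steps, the tape (ignoring leading/trailing blanks) is: 01010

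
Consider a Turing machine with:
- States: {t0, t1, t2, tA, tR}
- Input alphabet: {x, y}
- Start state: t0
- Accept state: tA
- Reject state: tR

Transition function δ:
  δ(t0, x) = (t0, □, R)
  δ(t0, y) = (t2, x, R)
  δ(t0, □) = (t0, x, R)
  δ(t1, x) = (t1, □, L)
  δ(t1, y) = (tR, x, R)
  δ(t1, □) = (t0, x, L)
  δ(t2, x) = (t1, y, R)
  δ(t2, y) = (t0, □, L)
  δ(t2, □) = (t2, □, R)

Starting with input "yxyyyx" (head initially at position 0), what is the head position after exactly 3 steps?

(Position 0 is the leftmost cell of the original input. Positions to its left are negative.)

Execution trace (head position shown):
Step 0: [t0]yxyyyx  (head at position 0)
Step 1: move right → x[t2]xyyyx  (head at position 1)
Step 2: move right → xy[t1]yyyx  (head at position 2)
Step 3: move right → xyx[tR]yyx  (head at position 3)

After 3 steps, the head is at position 3.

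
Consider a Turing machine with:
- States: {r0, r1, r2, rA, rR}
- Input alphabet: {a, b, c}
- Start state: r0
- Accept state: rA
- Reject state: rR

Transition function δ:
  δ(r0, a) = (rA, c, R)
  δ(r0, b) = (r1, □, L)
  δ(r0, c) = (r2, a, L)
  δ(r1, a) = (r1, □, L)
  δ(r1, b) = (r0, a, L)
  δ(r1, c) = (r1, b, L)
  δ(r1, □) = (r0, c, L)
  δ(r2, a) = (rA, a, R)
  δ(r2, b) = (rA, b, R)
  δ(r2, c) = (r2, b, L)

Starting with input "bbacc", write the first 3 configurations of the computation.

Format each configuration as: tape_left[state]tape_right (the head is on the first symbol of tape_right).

Transitions applied:
Step 1: δ(r0, b) = (r1, □, L)
Step 2: δ(r1, □) = (r0, c, L)

The first 3 configurations are:
[r0]bbacc ⊢ [r1]□□bacc ⊢ [r0]□c□bacc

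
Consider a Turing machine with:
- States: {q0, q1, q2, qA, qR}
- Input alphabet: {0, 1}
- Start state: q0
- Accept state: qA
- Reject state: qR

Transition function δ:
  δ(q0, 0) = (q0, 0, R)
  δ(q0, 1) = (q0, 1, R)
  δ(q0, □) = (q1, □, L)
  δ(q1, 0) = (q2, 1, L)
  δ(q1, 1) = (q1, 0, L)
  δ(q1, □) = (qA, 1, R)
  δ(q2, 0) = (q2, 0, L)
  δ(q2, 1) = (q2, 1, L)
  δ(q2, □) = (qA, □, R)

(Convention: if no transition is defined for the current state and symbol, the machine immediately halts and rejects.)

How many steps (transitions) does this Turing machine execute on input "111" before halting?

Execution trace:
Initial: [q0]111
Step 1: δ(q0, 1) = (q0, 1, R) → 1[q0]11
Step 2: δ(q0, 1) = (q0, 1, R) → 11[q0]1
Step 3: δ(q0, 1) = (q0, 1, R) → 111[q0]□
Step 4: δ(q0, □) = (q1, □, L) → 11[q1]1□
Step 5: δ(q1, 1) = (q1, 0, L) → 1[q1]10□
Step 6: δ(q1, 1) = (q1, 0, L) → [q1]100□
Step 7: δ(q1, 1) = (q1, 0, L) → [q1]□000□
Step 8: δ(q1, □) = (qA, 1, R) → 1[qA]000□

The machine reaches the accept state qA and halts.

The machine executed 8 steps before halting.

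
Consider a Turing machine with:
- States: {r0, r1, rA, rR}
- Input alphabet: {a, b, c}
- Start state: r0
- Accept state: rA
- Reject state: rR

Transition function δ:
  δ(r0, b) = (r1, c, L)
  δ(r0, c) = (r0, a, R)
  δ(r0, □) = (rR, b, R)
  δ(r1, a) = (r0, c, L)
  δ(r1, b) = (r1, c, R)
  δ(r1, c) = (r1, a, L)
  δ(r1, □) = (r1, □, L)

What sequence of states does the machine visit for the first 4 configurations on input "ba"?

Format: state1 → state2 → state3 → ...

Execution trace:
Initial: [r0]ba
Step 1: δ(r0, b) = (r1, c, L) → [r1]□ca
Step 2: δ(r1, □) = (r1, □, L) → [r1]□□ca
Step 3: δ(r1, □) = (r1, □, L) → [r1]□□□ca

State sequence: r0 → r1 → r1 → r1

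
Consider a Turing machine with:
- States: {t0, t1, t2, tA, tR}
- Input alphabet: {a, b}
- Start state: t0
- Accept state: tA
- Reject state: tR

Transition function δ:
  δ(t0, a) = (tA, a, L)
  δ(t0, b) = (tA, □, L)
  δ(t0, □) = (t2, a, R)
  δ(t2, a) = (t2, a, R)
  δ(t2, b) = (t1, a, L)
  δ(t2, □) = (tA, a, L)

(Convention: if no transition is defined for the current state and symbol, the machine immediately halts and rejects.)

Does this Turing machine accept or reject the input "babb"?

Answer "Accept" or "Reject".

Execution trace:
Initial: [t0]babb
Step 1: δ(t0, b) = (tA, □, L) → [tA]□□abb

The machine reaches the accept state tA and halts.

Answer: Accept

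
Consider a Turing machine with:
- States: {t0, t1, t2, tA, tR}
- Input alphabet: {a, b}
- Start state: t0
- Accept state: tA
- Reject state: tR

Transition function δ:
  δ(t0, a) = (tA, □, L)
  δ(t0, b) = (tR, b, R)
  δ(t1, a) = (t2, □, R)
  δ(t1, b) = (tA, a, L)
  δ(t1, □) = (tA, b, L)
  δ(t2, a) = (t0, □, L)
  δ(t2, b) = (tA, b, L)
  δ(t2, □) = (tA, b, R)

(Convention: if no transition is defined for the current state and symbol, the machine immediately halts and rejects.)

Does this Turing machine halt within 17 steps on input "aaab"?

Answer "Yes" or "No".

Execution trace:
Initial: [t0]aaab
Step 1: δ(t0, a) = (tA, □, L) → [tA]□□aab

The machine reaches the accept state tA and halts.
The machine halted after 1 step (within the 17-step bound).

Answer: Yes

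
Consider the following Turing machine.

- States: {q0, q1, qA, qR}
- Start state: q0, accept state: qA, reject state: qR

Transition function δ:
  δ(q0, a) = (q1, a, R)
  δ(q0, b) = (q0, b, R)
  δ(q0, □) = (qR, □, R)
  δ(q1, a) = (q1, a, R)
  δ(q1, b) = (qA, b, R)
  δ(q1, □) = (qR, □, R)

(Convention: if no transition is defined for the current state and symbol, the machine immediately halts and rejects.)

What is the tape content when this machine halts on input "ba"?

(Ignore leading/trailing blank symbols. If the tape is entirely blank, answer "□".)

Execution trace:
Initial: [q0]ba
Step 1: δ(q0, b) = (q0, b, R) → b[q0]a
Step 2: δ(q0, a) = (q1, a, R) → ba[q1]□
Step 3: δ(q1, □) = (qR, □, R) → ba□[qR]□

The machine reaches the reject state qR and halts.

Final tape (ignoring leading/trailing blanks): ba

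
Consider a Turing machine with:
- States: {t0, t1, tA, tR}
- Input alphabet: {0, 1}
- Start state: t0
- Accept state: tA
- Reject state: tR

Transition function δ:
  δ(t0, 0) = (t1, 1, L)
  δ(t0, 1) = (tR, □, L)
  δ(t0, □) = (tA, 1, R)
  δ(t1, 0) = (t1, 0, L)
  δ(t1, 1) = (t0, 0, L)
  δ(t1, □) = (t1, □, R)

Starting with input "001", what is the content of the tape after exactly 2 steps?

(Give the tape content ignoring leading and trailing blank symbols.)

Execution trace:
Initial: [t0]001
Step 1: δ(t0, 0) = (t1, 1, L) → [t1]□101
Step 2: δ(t1, □) = (t1, □, R) → □[t1]101

After 2 steps, the tape (ignoring leading/trailing blanks) is: 101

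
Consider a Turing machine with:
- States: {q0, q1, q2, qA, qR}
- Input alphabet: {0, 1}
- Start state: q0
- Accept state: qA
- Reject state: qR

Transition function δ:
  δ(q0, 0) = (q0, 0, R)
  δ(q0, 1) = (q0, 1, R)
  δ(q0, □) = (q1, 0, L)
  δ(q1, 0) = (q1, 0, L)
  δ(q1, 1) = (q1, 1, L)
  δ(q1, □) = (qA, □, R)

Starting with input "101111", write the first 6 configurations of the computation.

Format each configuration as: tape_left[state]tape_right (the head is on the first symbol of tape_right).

Transitions applied:
Step 1: δ(q0, 1) = (q0, 1, R)
Step 2: δ(q0, 0) = (q0, 0, R)
Step 3: δ(q0, 1) = (q0, 1, R)
Step 4: δ(q0, 1) = (q0, 1, R)
Step 5: δ(q0, 1) = (q0, 1, R)

The first 6 configurations are:
[q0]101111 ⊢ 1[q0]01111 ⊢ 10[q0]1111 ⊢ 101[q0]111 ⊢ 1011[q0]11 ⊢ 10111[q0]1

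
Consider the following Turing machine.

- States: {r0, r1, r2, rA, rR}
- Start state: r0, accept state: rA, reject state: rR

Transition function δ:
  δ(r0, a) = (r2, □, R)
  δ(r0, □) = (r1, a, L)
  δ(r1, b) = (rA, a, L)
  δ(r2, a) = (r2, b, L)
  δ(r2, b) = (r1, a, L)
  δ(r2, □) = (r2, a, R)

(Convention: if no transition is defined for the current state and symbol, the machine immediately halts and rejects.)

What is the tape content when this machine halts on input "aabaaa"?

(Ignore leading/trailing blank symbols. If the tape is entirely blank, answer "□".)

Execution trace:
Initial: [r0]aabaaa
Step 1: δ(r0, a) = (r2, □, R) → □[r2]abaaa
Step 2: δ(r2, a) = (r2, b, L) → [r2]□bbaaa
Step 3: δ(r2, □) = (r2, a, R) → a[r2]bbaaa
Step 4: δ(r2, b) = (r1, a, L) → [r1]aabaaa

No transition is defined for δ(r1, a). By convention the machine halts and rejects.

Final tape (ignoring leading/trailing blanks): aabaaa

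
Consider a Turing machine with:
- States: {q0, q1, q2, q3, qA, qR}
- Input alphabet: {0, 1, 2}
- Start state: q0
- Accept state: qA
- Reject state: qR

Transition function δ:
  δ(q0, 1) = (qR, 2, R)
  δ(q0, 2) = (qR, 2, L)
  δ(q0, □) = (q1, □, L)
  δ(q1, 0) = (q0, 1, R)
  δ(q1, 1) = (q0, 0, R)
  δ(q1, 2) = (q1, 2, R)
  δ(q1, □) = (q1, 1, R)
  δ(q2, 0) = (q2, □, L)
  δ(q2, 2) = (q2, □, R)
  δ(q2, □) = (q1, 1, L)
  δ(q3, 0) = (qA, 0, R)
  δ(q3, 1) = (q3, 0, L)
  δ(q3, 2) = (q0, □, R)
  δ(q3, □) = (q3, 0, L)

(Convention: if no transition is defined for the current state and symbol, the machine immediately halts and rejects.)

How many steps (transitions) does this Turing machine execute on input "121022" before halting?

Execution trace:
Initial: [q0]121022
Step 1: δ(q0, 1) = (qR, 2, R) → 2[qR]21022

The machine reaches the reject state qR and halts.

The machine executed 1 step before halting.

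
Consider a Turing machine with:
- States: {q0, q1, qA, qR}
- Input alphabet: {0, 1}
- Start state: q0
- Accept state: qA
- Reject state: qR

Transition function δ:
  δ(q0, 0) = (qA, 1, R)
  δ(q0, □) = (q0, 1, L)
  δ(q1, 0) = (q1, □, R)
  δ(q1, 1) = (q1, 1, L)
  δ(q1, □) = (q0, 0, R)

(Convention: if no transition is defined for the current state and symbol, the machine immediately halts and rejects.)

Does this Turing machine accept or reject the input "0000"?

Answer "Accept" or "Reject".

Execution trace:
Initial: [q0]0000
Step 1: δ(q0, 0) = (qA, 1, R) → 1[qA]000

The machine reaches the accept state qA and halts.

Answer: Accept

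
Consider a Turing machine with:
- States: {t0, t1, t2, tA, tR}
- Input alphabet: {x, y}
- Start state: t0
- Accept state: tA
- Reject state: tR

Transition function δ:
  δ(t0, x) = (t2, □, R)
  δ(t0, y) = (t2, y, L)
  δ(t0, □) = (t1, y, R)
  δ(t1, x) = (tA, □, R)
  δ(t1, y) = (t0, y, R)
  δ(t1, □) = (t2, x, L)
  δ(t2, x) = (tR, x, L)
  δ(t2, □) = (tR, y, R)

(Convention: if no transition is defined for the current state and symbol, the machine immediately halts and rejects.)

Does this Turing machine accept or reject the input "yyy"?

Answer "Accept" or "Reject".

Execution trace:
Initial: [t0]yyy
Step 1: δ(t0, y) = (t2, y, L) → [t2]□yyy
Step 2: δ(t2, □) = (tR, y, R) → y[tR]yyy

The machine reaches the reject state tR and halts.

Answer: Reject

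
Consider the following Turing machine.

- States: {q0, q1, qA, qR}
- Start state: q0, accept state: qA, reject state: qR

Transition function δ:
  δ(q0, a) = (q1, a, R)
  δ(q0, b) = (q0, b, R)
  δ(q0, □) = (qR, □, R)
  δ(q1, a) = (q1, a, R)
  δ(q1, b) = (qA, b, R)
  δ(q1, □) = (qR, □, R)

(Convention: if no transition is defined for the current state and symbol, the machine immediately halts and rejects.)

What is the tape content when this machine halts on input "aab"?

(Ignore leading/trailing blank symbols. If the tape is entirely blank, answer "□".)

Execution trace:
Initial: [q0]aab
Step 1: δ(q0, a) = (q1, a, R) → a[q1]ab
Step 2: δ(q1, a) = (q1, a, R) → aa[q1]b
Step 3: δ(q1, b) = (qA, b, R) → aab[qA]□

The machine reaches the accept state qA and halts.

Final tape (ignoring leading/trailing blanks): aab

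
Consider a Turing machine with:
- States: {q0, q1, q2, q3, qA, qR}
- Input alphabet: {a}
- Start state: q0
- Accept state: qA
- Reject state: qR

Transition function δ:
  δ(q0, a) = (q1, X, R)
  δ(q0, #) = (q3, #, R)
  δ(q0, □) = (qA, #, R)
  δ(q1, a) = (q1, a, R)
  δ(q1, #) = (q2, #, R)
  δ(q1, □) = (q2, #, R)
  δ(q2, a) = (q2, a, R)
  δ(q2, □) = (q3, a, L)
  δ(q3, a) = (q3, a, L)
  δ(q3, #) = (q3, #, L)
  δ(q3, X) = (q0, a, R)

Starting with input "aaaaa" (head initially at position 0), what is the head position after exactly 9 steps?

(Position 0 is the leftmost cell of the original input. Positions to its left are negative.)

Execution trace (head position shown):
Step 0: [q0]aaaaa  (head at position 0)
Step 1: move right → X[q1]aaaa  (head at position 1)
Step 2: move right → Xa[q1]aaa  (head at position 2)
Step 3: move right → Xaa[q1]aa  (head at position 3)
Step 4: move right → Xaaa[q1]a  (head at position 4)
Step 5: move right → Xaaaa[q1]□  (head at position 5)
Step 6: move right → Xaaaa#[q2]□  (head at position 6)
Step 7: move left → Xaaaa[q3]#a  (head at position 5)
Step 8: move left → Xaaa[q3]a#a  (head at position 4)
Step 9: move left → Xaa[q3]aa#a  (head at position 3)

After 9 steps, the head is at position 3.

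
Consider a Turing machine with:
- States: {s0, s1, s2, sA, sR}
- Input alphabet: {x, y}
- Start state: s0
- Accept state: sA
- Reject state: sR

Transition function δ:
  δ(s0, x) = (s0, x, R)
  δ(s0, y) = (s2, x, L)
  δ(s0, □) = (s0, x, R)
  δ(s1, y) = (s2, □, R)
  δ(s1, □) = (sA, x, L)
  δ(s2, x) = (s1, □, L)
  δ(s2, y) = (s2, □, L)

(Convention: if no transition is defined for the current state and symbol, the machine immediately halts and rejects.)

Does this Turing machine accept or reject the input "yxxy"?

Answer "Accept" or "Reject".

Execution trace:
Initial: [s0]yxxy
Step 1: δ(s0, y) = (s2, x, L) → [s2]□xxxy

No transition is defined for δ(s2, □). By convention the machine halts and rejects.

Answer: Reject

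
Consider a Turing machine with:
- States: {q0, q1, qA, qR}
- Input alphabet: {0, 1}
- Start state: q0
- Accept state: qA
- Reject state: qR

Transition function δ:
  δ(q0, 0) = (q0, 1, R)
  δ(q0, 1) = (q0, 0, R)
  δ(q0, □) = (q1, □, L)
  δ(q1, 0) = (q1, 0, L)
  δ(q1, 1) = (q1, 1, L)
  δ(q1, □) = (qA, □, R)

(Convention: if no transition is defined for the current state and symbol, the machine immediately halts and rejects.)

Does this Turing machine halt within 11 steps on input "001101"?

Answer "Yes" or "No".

Execution trace:
Initial: [q0]001101
Step 1: δ(q0, 0) = (q0, 1, R) → 1[q0]01101
Step 2: δ(q0, 0) = (q0, 1, R) → 11[q0]1101
Step 3: δ(q0, 1) = (q0, 0, R) → 110[q0]101
Step 4: δ(q0, 1) = (q0, 0, R) → 1100[q0]01
Step 5: δ(q0, 0) = (q0, 1, R) → 11001[q0]1
Step 6: δ(q0, 1) = (q0, 0, R) → 110010[q0]□
Step 7: δ(q0, □) = (q1, □, L) → 11001[q1]0□
Step 8: δ(q1, 0) = (q1, 0, L) → 1100[q1]10□
Step 9: δ(q1, 1) = (q1, 1, L) → 110[q1]010□
Step 10: δ(q1, 0) = (q1, 0, L) → 11[q1]0010□
Step 11: δ(q1, 0) = (q1, 0, L) → 1[q1]10010□

The machine has not reached a halting state after 11 steps.
The machine did not halt within the 11-step bound.

Answer: No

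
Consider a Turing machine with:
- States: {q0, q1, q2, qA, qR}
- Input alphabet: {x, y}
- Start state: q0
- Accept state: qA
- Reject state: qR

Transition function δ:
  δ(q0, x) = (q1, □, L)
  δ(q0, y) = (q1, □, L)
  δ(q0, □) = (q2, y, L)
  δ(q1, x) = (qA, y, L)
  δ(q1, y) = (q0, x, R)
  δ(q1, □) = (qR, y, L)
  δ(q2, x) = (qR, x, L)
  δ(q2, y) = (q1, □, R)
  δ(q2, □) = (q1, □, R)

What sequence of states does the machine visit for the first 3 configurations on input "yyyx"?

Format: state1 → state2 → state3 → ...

Execution trace:
Initial: [q0]yyyx
Step 1: δ(q0, y) = (q1, □, L) → [q1]□□yyx
Step 2: δ(q1, □) = (qR, y, L) → [qR]□y□yyx

The machine reaches the reject state qR and halts.

State sequence: q0 → q1 → qR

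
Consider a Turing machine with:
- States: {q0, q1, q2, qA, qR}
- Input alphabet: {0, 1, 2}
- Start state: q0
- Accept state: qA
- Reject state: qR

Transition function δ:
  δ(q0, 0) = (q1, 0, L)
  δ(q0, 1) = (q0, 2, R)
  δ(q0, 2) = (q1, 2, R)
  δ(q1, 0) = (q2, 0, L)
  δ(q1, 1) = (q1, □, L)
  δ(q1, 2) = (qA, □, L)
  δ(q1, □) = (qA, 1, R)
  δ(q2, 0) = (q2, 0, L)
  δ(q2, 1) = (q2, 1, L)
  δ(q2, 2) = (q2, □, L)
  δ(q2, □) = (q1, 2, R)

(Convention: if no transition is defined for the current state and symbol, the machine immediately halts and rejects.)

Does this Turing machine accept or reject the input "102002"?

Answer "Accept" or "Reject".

Execution trace:
Initial: [q0]102002
Step 1: δ(q0, 1) = (q0, 2, R) → 2[q0]02002
Step 2: δ(q0, 0) = (q1, 0, L) → [q1]202002
Step 3: δ(q1, 2) = (qA, □, L) → [qA]□□02002

The machine reaches the accept state qA and halts.

Answer: Accept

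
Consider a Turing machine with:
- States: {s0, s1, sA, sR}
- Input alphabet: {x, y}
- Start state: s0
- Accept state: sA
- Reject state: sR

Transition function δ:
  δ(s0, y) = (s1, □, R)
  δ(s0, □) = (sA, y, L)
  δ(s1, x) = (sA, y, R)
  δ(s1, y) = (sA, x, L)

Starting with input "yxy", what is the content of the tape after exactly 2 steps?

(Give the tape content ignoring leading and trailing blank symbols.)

Execution trace:
Initial: [s0]yxy
Step 1: δ(s0, y) = (s1, □, R) → □[s1]xy
Step 2: δ(s1, x) = (sA, y, R) → □y[sA]y

The machine reaches the accept state sA and halts.

After 2 steps, the tape (ignoring leading/trailing blanks) is: yy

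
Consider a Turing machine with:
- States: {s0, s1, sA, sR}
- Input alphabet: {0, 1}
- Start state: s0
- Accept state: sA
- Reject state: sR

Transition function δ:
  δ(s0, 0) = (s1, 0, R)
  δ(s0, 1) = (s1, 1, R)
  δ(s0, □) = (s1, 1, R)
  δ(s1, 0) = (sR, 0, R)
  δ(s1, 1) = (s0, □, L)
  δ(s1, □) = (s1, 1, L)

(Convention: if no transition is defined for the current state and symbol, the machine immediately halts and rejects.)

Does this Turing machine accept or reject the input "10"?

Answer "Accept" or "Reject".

Execution trace:
Initial: [s0]10
Step 1: δ(s0, 1) = (s1, 1, R) → 1[s1]0
Step 2: δ(s1, 0) = (sR, 0, R) → 10[sR]□

The machine reaches the reject state sR and halts.

Answer: Reject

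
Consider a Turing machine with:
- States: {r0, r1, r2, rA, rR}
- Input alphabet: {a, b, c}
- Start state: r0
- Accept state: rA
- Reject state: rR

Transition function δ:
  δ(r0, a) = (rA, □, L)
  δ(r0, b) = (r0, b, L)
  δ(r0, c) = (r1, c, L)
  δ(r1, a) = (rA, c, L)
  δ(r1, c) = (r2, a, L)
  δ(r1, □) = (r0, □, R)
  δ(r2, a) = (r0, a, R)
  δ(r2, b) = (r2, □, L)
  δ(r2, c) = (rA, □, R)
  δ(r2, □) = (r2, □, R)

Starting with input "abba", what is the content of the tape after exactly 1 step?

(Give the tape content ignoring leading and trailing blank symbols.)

Execution trace:
Initial: [r0]abba
Step 1: δ(r0, a) = (rA, □, L) → [rA]□□bba

The machine reaches the accept state rA and halts.

After 1 step, the tape (ignoring leading/trailing blanks) is: bba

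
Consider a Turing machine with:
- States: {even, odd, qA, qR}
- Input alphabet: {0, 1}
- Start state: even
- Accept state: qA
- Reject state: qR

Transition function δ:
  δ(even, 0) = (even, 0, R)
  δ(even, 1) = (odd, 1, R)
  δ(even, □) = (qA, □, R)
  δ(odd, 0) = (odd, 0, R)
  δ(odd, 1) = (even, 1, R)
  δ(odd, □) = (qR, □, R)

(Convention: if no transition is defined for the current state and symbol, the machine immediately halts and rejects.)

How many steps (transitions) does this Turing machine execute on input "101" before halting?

Execution trace:
Initial: [even]101
Step 1: δ(even, 1) = (odd, 1, R) → 1[odd]01
Step 2: δ(odd, 0) = (odd, 0, R) → 10[odd]1
Step 3: δ(odd, 1) = (even, 1, R) → 101[even]□
Step 4: δ(even, □) = (qA, □, R) → 101□[qA]□

The machine reaches the accept state qA and halts.

The machine executed 4 steps before halting.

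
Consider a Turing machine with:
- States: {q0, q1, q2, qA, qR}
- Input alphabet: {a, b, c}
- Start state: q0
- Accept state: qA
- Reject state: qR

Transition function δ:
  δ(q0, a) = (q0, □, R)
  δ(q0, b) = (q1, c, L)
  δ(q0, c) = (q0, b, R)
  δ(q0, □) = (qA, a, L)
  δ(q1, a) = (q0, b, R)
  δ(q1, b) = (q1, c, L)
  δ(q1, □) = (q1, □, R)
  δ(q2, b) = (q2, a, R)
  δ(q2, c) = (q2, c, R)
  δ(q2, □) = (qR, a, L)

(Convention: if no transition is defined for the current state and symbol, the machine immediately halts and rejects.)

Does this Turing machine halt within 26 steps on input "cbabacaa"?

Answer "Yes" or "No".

Execution trace:
Initial: [q0]cbabacaa
Step 1: δ(q0, c) = (q0, b, R) → b[q0]babacaa
Step 2: δ(q0, b) = (q1, c, L) → [q1]bcabacaa
Step 3: δ(q1, b) = (q1, c, L) → [q1]□ccabacaa
Step 4: δ(q1, □) = (q1, □, R) → □[q1]ccabacaa

No transition is defined for δ(q1, c). By convention the machine halts and rejects.
The machine halted after 4 steps (within the 26-step bound).

Answer: Yes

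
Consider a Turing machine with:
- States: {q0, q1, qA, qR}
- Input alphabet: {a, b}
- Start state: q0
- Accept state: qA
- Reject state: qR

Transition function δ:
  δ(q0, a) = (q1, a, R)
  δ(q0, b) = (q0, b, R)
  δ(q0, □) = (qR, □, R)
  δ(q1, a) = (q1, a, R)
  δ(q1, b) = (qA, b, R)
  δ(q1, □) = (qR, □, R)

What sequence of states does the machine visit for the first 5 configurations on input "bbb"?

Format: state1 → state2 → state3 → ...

Execution trace:
Initial: [q0]bbb
Step 1: δ(q0, b) = (q0, b, R) → b[q0]bb
Step 2: δ(q0, b) = (q0, b, R) → bb[q0]b
Step 3: δ(q0, b) = (q0, b, R) → bbb[q0]□
Step 4: δ(q0, □) = (qR, □, R) → bbb□[qR]□

The machine reaches the reject state qR and halts.

State sequence: q0 → q0 → q0 → q0 → qR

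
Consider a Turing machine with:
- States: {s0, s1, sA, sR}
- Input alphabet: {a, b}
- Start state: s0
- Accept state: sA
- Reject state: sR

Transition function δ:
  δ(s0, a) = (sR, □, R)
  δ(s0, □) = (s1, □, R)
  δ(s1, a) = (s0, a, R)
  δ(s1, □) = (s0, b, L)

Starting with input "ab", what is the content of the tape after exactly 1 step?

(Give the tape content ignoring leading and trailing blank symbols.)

Execution trace:
Initial: [s0]ab
Step 1: δ(s0, a) = (sR, □, R) → □[sR]b

The machine reaches the reject state sR and halts.

After 1 step, the tape (ignoring leading/trailing blanks) is: b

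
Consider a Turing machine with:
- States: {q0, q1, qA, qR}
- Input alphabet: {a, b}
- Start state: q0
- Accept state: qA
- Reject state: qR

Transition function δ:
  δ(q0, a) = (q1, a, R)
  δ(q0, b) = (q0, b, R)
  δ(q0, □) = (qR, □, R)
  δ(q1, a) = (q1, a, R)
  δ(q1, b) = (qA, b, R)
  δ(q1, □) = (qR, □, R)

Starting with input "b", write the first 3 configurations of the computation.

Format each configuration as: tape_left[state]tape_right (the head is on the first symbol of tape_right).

Transitions applied:
Step 1: δ(q0, b) = (q0, b, R)
Step 2: δ(q0, □) = (qR, □, R)

The first 3 configurations are:
[q0]b ⊢ b[q0]□ ⊢ b□[qR]□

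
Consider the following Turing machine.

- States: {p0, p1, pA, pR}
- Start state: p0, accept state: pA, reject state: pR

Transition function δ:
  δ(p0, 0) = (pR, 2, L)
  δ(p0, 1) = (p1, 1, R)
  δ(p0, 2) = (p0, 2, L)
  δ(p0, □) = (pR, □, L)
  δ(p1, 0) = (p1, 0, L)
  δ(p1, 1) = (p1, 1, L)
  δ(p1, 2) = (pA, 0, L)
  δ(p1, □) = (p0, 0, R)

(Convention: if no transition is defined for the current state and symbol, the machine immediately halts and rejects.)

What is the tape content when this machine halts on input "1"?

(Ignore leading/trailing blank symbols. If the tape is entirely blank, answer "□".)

Execution trace:
Initial: [p0]1
Step 1: δ(p0, 1) = (p1, 1, R) → 1[p1]□
Step 2: δ(p1, □) = (p0, 0, R) → 10[p0]□
Step 3: δ(p0, □) = (pR, □, L) → 1[pR]0□

The machine reaches the reject state pR and halts.

Final tape (ignoring leading/trailing blanks): 10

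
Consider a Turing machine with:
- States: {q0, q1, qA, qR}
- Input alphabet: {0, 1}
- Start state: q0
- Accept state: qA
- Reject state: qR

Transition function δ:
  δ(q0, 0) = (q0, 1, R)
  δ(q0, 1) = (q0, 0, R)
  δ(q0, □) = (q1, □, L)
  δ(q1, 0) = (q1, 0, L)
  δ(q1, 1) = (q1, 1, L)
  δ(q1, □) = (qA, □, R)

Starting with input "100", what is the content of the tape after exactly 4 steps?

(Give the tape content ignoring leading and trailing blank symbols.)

Execution trace:
Initial: [q0]100
Step 1: δ(q0, 1) = (q0, 0, R) → 0[q0]00
Step 2: δ(q0, 0) = (q0, 1, R) → 01[q0]0
Step 3: δ(q0, 0) = (q0, 1, R) → 011[q0]□
Step 4: δ(q0, □) = (q1, □, L) → 01[q1]1□

After 4 steps, the tape (ignoring leading/trailing blanks) is: 011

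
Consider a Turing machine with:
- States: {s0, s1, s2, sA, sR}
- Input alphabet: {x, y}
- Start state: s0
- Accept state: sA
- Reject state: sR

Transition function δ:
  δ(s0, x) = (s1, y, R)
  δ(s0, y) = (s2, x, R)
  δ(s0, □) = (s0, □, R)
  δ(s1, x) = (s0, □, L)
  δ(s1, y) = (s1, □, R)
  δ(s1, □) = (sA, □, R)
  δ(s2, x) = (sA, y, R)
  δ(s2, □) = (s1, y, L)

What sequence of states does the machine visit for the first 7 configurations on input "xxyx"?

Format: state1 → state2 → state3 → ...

Execution trace:
Initial: [s0]xxyx
Step 1: δ(s0, x) = (s1, y, R) → y[s1]xyx
Step 2: δ(s1, x) = (s0, □, L) → [s0]y□yx
Step 3: δ(s0, y) = (s2, x, R) → x[s2]□yx
Step 4: δ(s2, □) = (s1, y, L) → [s1]xyyx
Step 5: δ(s1, x) = (s0, □, L) → [s0]□□yyx
Step 6: δ(s0, □) = (s0, □, R) → □[s0]□yyx

State sequence: s0 → s1 → s0 → s2 → s1 → s0 → s0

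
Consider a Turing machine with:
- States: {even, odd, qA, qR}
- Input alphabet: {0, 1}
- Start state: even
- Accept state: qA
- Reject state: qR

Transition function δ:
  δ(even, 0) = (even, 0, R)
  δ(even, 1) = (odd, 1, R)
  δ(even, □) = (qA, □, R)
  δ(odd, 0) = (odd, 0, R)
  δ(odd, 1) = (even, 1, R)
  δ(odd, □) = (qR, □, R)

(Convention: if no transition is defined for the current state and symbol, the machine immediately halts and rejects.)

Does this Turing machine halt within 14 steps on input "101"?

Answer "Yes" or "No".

Execution trace:
Initial: [even]101
Step 1: δ(even, 1) = (odd, 1, R) → 1[odd]01
Step 2: δ(odd, 0) = (odd, 0, R) → 10[odd]1
Step 3: δ(odd, 1) = (even, 1, R) → 101[even]□
Step 4: δ(even, □) = (qA, □, R) → 101□[qA]□

The machine reaches the accept state qA and halts.
The machine halted after 4 steps (within the 14-step bound).

Answer: Yes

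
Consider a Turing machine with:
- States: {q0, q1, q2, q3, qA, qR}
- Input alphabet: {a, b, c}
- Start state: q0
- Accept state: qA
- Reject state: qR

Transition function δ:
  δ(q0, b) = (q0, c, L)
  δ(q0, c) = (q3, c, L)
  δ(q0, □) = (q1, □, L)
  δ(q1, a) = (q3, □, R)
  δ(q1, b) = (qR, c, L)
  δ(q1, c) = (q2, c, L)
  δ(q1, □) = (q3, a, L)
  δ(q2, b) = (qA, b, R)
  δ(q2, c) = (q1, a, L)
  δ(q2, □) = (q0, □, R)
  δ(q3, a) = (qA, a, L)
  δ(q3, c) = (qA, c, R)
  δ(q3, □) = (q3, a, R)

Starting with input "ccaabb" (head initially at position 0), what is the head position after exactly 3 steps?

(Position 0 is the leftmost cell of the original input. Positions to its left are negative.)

Execution trace (head position shown):
Step 0: [q0]ccaabb  (head at position 0)
Step 1: move left → [q3]□ccaabb  (head at position -1)
Step 2: move right → a[q3]ccaabb  (head at position 0)
Step 3: move right → ac[qA]caabb  (head at position 1)

After 3 steps, the head is at position 1.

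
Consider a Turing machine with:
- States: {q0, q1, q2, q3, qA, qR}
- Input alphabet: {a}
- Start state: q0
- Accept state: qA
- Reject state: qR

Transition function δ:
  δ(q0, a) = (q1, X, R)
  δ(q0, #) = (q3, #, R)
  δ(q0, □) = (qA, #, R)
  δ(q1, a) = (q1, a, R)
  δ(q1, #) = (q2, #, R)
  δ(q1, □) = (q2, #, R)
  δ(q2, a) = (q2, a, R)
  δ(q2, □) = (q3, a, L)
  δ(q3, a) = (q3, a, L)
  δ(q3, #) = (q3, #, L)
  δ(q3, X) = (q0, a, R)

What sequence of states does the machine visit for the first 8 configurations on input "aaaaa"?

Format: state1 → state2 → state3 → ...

Execution trace:
Initial: [q0]aaaaa
Step 1: δ(q0, a) = (q1, X, R) → X[q1]aaaa
Step 2: δ(q1, a) = (q1, a, R) → Xa[q1]aaa
Step 3: δ(q1, a) = (q1, a, R) → Xaa[q1]aa
Step 4: δ(q1, a) = (q1, a, R) → Xaaa[q1]a
Step 5: δ(q1, a) = (q1, a, R) → Xaaaa[q1]□
Step 6: δ(q1, □) = (q2, #, R) → Xaaaa#[q2]□
Step 7: δ(q2, □) = (q3, a, L) → Xaaaa[q3]#a

State sequence: q0 → q1 → q1 → q1 → q1 → q1 → q2 → q3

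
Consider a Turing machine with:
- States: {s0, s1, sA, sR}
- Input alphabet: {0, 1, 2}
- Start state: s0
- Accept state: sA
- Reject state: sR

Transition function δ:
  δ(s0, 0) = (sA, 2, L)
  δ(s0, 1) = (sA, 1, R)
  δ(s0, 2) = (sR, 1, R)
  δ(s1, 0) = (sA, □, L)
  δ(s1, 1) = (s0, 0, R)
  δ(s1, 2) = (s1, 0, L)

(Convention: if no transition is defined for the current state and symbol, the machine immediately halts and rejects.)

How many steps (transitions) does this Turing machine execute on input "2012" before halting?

Execution trace:
Initial: [s0]2012
Step 1: δ(s0, 2) = (sR, 1, R) → 1[sR]012

The machine reaches the reject state sR and halts.

The machine executed 1 step before halting.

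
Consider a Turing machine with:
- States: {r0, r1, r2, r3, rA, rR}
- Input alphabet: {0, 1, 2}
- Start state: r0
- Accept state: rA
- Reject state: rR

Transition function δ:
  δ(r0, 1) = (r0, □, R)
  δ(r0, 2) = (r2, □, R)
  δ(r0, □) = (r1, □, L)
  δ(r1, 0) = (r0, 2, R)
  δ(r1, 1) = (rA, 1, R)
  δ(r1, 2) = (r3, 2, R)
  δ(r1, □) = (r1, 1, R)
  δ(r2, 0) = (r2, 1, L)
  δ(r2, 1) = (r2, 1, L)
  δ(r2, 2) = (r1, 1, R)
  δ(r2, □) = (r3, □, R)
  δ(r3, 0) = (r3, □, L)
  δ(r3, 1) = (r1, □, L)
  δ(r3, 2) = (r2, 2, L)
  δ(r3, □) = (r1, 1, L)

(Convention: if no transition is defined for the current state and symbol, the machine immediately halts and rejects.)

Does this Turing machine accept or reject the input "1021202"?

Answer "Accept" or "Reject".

Execution trace:
Initial: [r0]1021202
Step 1: δ(r0, 1) = (r0, □, R) → □[r0]021202

No transition is defined for δ(r0, 0). By convention the machine halts and rejects.

Answer: Reject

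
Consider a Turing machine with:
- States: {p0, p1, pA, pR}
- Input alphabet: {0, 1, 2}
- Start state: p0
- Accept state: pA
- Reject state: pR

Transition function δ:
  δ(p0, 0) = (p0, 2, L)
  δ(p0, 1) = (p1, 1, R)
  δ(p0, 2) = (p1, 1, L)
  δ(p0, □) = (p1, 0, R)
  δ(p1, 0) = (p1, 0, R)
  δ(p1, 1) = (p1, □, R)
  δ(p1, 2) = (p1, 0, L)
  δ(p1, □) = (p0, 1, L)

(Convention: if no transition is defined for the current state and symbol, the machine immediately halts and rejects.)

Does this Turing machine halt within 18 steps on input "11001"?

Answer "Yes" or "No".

Execution trace:
Initial: [p0]11001
Step 1: δ(p0, 1) = (p1, 1, R) → 1[p1]1001
Step 2: δ(p1, 1) = (p1, □, R) → 1□[p1]001
Step 3: δ(p1, 0) = (p1, 0, R) → 1□0[p1]01
Step 4: δ(p1, 0) = (p1, 0, R) → 1□00[p1]1
Step 5: δ(p1, 1) = (p1, □, R) → 1□00□[p1]□
Step 6: δ(p1, □) = (p0, 1, L) → 1□00[p0]□1
Step 7: δ(p0, □) = (p1, 0, R) → 1□000[p1]1
Step 8: δ(p1, 1) = (p1, □, R) → 1□000□[p1]□
Step 9: δ(p1, □) = (p0, 1, L) → 1□000[p0]□1
Step 10: δ(p0, □) = (p1, 0, R) → 1□0000[p1]1
Step 11: δ(p1, 1) = (p1, □, R) → 1□0000□[p1]□
Step 12: δ(p1, □) = (p0, 1, L) → 1□0000[p0]□1
Step 13: δ(p0, □) = (p1, 0, R) → 1□00000[p1]1
Step 14: δ(p1, 1) = (p1, □, R) → 1□00000□[p1]□
Step 15: δ(p1, □) = (p0, 1, L) → 1□00000[p0]□1
Step 16: δ(p0, □) = (p1, 0, R) → 1□000000[p1]1
Step 17: δ(p1, 1) = (p1, □, R) → 1□000000□[p1]□
Step 18: δ(p1, □) = (p0, 1, L) → 1□000000[p0]□1

The machine has not reached a halting state after 18 steps.
The machine did not halt within the 18-step bound.

Answer: No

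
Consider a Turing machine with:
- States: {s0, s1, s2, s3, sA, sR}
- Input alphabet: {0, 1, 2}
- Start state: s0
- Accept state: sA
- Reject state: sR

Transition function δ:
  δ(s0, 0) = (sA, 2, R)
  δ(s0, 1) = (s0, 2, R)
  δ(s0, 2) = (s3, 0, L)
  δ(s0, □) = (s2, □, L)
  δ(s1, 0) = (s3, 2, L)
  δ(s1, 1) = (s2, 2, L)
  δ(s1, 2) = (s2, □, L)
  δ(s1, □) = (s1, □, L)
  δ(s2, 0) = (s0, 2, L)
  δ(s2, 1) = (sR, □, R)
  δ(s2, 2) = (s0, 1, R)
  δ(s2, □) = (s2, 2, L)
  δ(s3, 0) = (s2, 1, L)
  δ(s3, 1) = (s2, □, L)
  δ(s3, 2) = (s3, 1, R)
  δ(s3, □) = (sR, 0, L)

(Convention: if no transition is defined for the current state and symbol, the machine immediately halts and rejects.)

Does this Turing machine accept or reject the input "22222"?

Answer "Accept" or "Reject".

Execution trace:
Initial: [s0]22222
Step 1: δ(s0, 2) = (s3, 0, L) → [s3]□02222
Step 2: δ(s3, □) = (sR, 0, L) → [sR]□002222

The machine reaches the reject state sR and halts.

Answer: Reject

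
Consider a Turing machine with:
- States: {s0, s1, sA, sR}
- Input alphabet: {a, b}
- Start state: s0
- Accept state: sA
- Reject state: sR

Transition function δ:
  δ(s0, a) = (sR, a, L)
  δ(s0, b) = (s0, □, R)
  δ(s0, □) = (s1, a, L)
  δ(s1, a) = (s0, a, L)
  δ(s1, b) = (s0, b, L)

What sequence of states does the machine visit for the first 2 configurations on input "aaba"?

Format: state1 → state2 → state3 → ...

Execution trace:
Initial: [s0]aaba
Step 1: δ(s0, a) = (sR, a, L) → [sR]□aaba

The machine reaches the reject state sR and halts.

State sequence: s0 → sR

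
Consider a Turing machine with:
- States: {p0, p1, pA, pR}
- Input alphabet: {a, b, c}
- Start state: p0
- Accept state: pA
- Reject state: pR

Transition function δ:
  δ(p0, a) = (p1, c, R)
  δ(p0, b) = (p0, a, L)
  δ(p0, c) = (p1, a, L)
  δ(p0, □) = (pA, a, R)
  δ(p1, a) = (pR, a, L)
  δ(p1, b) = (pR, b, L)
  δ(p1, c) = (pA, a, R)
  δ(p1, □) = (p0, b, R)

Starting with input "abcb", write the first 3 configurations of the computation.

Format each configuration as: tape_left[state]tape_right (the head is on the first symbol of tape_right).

Transitions applied:
Step 1: δ(p0, a) = (p1, c, R)
Step 2: δ(p1, b) = (pR, b, L)

The first 3 configurations are:
[p0]abcb ⊢ c[p1]bcb ⊢ [pR]cbcb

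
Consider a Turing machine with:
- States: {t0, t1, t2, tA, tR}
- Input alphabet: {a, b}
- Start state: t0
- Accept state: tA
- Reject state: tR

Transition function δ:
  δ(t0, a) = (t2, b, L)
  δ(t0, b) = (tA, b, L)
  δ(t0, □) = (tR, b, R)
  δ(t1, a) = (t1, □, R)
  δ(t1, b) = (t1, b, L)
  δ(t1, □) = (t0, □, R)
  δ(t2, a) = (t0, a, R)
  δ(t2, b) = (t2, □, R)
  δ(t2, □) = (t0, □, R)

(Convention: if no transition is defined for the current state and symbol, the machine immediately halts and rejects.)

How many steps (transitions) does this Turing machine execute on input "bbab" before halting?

Execution trace:
Initial: [t0]bbab
Step 1: δ(t0, b) = (tA, b, L) → [tA]□bbab

The machine reaches the accept state tA and halts.

The machine executed 1 step before halting.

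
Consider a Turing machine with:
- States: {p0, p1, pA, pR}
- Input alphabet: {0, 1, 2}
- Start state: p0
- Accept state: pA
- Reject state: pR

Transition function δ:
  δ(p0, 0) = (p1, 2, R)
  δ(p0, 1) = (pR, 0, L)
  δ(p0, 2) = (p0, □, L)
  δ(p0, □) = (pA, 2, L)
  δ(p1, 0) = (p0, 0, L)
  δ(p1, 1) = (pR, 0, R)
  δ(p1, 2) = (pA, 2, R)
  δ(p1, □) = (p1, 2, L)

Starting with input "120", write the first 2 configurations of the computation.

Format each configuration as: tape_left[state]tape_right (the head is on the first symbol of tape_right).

Transitions applied:
Step 1: δ(p0, 1) = (pR, 0, L)

The first 2 configurations are:
[p0]120 ⊢ [pR]□020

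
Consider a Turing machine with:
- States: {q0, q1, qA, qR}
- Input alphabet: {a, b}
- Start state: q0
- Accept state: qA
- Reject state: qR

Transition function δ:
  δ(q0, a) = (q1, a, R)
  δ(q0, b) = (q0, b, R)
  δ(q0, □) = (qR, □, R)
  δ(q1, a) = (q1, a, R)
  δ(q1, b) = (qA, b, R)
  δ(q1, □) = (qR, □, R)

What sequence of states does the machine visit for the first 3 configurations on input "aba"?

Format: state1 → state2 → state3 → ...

Execution trace:
Initial: [q0]aba
Step 1: δ(q0, a) = (q1, a, R) → a[q1]ba
Step 2: δ(q1, b) = (qA, b, R) → ab[qA]a

The machine reaches the accept state qA and halts.

State sequence: q0 → q1 → qA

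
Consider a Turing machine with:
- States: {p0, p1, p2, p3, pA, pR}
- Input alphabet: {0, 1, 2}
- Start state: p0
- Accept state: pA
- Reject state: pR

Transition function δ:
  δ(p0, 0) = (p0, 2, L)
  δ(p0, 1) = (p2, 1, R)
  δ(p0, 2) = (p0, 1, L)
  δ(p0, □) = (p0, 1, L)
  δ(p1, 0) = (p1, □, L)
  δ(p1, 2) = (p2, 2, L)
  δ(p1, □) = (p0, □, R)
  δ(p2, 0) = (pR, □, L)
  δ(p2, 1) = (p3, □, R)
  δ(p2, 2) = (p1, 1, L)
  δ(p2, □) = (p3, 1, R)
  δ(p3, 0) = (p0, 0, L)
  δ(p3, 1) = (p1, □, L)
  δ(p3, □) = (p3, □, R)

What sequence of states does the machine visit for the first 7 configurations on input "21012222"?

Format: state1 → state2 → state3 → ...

Execution trace:
Initial: [p0]21012222
Step 1: δ(p0, 2) = (p0, 1, L) → [p0]□11012222
Step 2: δ(p0, □) = (p0, 1, L) → [p0]□111012222
Step 3: δ(p0, □) = (p0, 1, L) → [p0]□1111012222
Step 4: δ(p0, □) = (p0, 1, L) → [p0]□11111012222
Step 5: δ(p0, □) = (p0, 1, L) → [p0]□111111012222
Step 6: δ(p0, □) = (p0, 1, L) → [p0]□1111111012222

State sequence: p0 → p0 → p0 → p0 → p0 → p0 → p0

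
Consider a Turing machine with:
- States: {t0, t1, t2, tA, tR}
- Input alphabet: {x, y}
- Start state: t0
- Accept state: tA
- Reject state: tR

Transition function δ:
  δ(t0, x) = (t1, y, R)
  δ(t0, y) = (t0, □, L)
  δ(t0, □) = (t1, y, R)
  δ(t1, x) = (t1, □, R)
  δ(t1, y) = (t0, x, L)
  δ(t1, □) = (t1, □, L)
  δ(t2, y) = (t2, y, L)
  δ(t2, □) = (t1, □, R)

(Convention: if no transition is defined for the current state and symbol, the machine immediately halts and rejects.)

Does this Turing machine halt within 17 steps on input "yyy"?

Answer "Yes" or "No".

Execution trace:
Initial: [t0]yyy
Step 1: δ(t0, y) = (t0, □, L) → [t0]□□yy
Step 2: δ(t0, □) = (t1, y, R) → y[t1]□yy
Step 3: δ(t1, □) = (t1, □, L) → [t1]y□yy
Step 4: δ(t1, y) = (t0, x, L) → [t0]□x□yy
Step 5: δ(t0, □) = (t1, y, R) → y[t1]x□yy
Step 6: δ(t1, x) = (t1, □, R) → y□[t1]□yy
Step 7: δ(t1, □) = (t1, □, L) → y[t1]□□yy
Step 8: δ(t1, □) = (t1, □, L) → [t1]y□□yy
Step 9: δ(t1, y) = (t0, x, L) → [t0]□x□□yy
Step 10: δ(t0, □) = (t1, y, R) → y[t1]x□□yy
Step 11: δ(t1, x) = (t1, □, R) → y□[t1]□□yy
Step 12: δ(t1, □) = (t1, □, L) → y[t1]□□□yy
Step 13: δ(t1, □) = (t1, □, L) → [t1]y□□□yy
Step 14: δ(t1, y) = (t0, x, L) → [t0]□x□□□yy
Step 15: δ(t0, □) = (t1, y, R) → y[t1]x□□□yy
Step 16: δ(t1, x) = (t1, □, R) → y□[t1]□□□yy
Step 17: δ(t1, □) = (t1, □, L) → y[t1]□□□□yy

The machine has not reached a halting state after 17 steps.
The machine did not halt within the 17-step bound.

Answer: No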